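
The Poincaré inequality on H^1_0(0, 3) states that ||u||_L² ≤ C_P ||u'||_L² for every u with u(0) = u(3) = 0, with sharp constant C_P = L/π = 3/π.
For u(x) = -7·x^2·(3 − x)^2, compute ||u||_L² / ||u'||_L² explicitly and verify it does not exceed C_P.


||u||_L² / ||u'||_L² = sqrt(3)/2 < C_P = 3/π.

u(x) = -7·x^2·(3 − x)^2, so u'(x) = 14*x*(x*(3 - x) - (x - 3)^2).
u(x) = -7·x^2·(3 − x)^2 vanishes at x = 0 and x = 3, so u ∈ H^1_0(0, 3). Differentiate via the product rule and integrate the resulting polynomials term by term.
  ∫_0^3 u² dx = ∫_0^3 (49*x^8 - 588*x^7 + 2646*x^6 - 5292*x^5 + 3969*x^4) dx. Term by term:
    ∫_0^3 49*x^8 dx = 107163;  ∫_0^3 -588*x^7 dx = -964467/2;  ∫_0^3 2646*x^6 dx = 826686;
    ∫_0^3 -5292*x^5 dx = -642978;  ∫_0^3 3969*x^4 dx = 964467/5.
  Sum: 107163 − 964467/2 + 826686 − 642978 + 964467/5 = 15309/10.
  ∫_0^3 (u')² dx = ∫_0^3 (784*x^6 - 7056*x^5 + 22932*x^4 - 31752*x^3 + 15876*x^2) dx. Term by term:
    ∫_0^3 784*x^6 dx = 244944;  ∫_0^3 -7056*x^5 dx = -857304;  ∫_0^3 22932*x^4 dx = 5572476/5;
    ∫_0^3 -31752*x^3 dx = -642978;  ∫_0^3 15876*x^2 dx = 142884.
  Sum: 244944 − 857304 + 5572476/5 − 642978 + 142884 = 10206/5.
∫_0^3 u² dx = 15309/10, so ||u||_L² = 27*sqrt(210)/10.
∫_0^3 (u')² dx = 10206/5, so ||u'||_L² = 27*sqrt(70)/5.
Ratio ||u||_L² / ||u'||_L² = sqrt(3)/2.
Sharp Poincaré constant on H^1_0(0, 3) is C_P = L/π = 3/π, achieved by sin(π/3·x).
A polynomial bump cannot attain the sharp Poincaré constant (only the first sine eigenfunction does), so the ratio is strictly less than C_P, consistent with ||u||_L² ≤ C_P ||u'||_L².


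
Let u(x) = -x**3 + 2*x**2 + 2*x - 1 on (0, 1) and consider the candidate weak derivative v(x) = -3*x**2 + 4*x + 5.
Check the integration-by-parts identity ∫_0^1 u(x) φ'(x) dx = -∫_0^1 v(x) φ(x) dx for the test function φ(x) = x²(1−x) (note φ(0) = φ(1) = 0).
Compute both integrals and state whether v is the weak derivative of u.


LHS = -4/15, RHS = -31/60. No, v is not the weak derivative of u.

u(x) = -x**3 + 2*x**2 + 2*x - 1, classical derivative u'(x) = -3*x**2 + 4*x + 2.
φ(x) = x²(1−x), so φ'(x) = x*(2 - 3*x).
Note φ(0) = φ(1) = 0, so the boundary term u·φ vanishes.
LHS = ∫_0^1 u(x) φ'(x) dx = ∫_0^1 (3*x^5 - 8*x^4 - 2*x^3 + 7*x^2 - 2*x) dx. Term by term:
  ∫_0^1 3*x^5 dx = 1/2;  ∫_0^1 -8*x^4 dx = -8/5;  ∫_0^1 -2*x^3 dx = -1/2;
  ∫_0^1 7*x^2 dx = 7/3;  ∫_0^1 -2*x dx = -1.
Sum: 1/2 − 8/5 − 1/2 + 7/3 − 1 = -4/15.
So LHS = -4/15.
∫_0^1 v(x) φ(x) dx = ∫_0^1 (3*x^5 - 7*x^4 - x^3 + 5*x^2) dx. Term by term:
  ∫_0^1 3*x^5 dx = 1/2;  ∫_0^1 -7*x^4 dx = -7/5;  ∫_0^1 -x^3 dx = -1/4;
  ∫_0^1 5*x^2 dx = 5/3.
Sum: 1/2 − 7/5 − 1/4 + 5/3 = 31/60.
So RHS = -∫_0^1 v(x) φ(x) dx = -31/60.
LHS − RHS = 1/4 ≠ 0, so the identity fails.
(For a valid weak derivative the identity must hold for EVERY test function, in particular this one. The failure shows v is NOT the weak derivative of u.)
Correct weak derivative would be u'(x) = -3*x**2 + 4*x + 2.


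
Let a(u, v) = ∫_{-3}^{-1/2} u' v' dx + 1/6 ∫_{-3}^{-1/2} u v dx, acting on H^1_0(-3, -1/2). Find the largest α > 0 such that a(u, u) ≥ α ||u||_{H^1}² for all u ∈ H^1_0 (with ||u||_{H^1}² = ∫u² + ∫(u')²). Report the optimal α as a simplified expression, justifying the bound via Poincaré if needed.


α = (25 + 24*π^2)/(6*(25 + 4*π^2))

Coercivity of a(·,·) on H^1_0(-3, -1/2) means a(u, u) ≥ α ||u||_{H^1}² for every u ∈ H^1_0.
The interval has length L = 5/2, and Poincaré/coercivity depend only on L. Here a(u, u) = ∫(u')² + (1/6)·∫u².
Here 0 < c = 1/6 < 1. The condition a(u,u) ≥ α||u||_{H^1}² reads (1−α)∫(u')² ≥ (α−c)∫u². Any admissible α is ≤ 1 (rapidly oscillating u have ∫u²/∫(u')² → 0), and α = 1 would force 0 ≥ (1−c)∫u², impossible since c < 1; so 1−α > 0. By the sharp Poincaré inequality on H^1_0 of an interval of length L, ∫(u')² ≥ (π/L)²∫u² with equality for the first sine mode sin(π(x−x₀)/L) (x₀ the left endpoint), so the inequality holds for all u iff (1−α)(π/L)² ≥ α − c, i.e. α ≤ ((π/L)² + c)/((π/L)² + 1) = (1 + c(L/π)²)/(1 + (L/π)²). With (π/L)² = 4*π^2/25 and c = 1/6, the largest admissible constant is α = ((π/L)² + c)/((π/L)² + 1).
Simplifying, α = (25 + 24*π^2)/(6*(25 + 4*π^2)).


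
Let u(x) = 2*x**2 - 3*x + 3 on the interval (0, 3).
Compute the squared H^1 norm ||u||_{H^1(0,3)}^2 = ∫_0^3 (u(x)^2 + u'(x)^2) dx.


||u||_{H^1}^2 = 747/5

The H^1 norm (squared) on an interval (0, L) is
  ||u||_{H^1}^2 = ∫_0^L u(x)^2 dx + ∫_0^L u'(x)^2 dx.
Compute u'(x) = 4*x - 3.
Then u(x)^2 = 4*x**4 - 12*x**3 + 21*x**2 - 18*x + 9 and u'(x)^2 = 16*x**2 - 24*x + 9.
Integrate each monomial from 0 to 3 using ∫_0^3 c·x^n dx = c·3^(n+1)/(n+1):
  ∫_0^3 u(x)^2 dx = ∫_0^3 (4*x^4 - 12*x^3 + 21*x^2 - 18*x + 9) dx. Term by term:
    ∫_0^3 4*x^4 dx = 972/5;  ∫_0^3 -12*x^3 dx = -243;  ∫_0^3 21*x^2 dx = 189;
    ∫_0^3 -18*x dx = -81;  ∫_0^3 9 dx = 27.
  Sum: 972/5 − 243 + 189 − 81 + 27 = 432/5.
  ∫_0^3 u'(x)^2 dx = ∫_0^3 (16*x^2 - 24*x + 9) dx. Term by term:
    ∫_0^3 16*x^2 dx = 144;  ∫_0^3 -24*x dx = -108;  ∫_0^3 9 dx = 27.
  Sum: 144 − 108 + 27 = 63.
Adding: ||u||_{H^1}^2 = 432/5 + 63 = 747/5.


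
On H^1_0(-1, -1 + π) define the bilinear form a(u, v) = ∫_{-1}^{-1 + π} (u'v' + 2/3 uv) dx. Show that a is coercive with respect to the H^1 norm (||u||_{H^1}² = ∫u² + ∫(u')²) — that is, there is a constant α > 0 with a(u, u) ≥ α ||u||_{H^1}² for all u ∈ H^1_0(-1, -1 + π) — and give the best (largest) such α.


α = 5/6

Coercivity of a(·,·) on H^1_0(-1, -1 + π) means a(u, u) ≥ α ||u||_{H^1}² for every u ∈ H^1_0.
The interval has length L = π, and Poincaré/coercivity depend only on L. Here a(u, u) = ∫(u')² + (2/3)·∫u².
Here 0 < c = 2/3 < 1. The condition a(u,u) ≥ α||u||_{H^1}² reads (1−α)∫(u')² ≥ (α−c)∫u². Any admissible α is ≤ 1 (rapidly oscillating u have ∫u²/∫(u')² → 0), and α = 1 would force 0 ≥ (1−c)∫u², impossible since c < 1; so 1−α > 0. By the sharp Poincaré inequality on H^1_0 of an interval of length L, ∫(u')² ≥ (π/L)²∫u² with equality for the first sine mode sin(π(x−x₀)/L) (x₀ the left endpoint), so the inequality holds for all u iff (1−α)(π/L)² ≥ α − c, i.e. α ≤ ((π/L)² + c)/((π/L)² + 1) = (1 + c(L/π)²)/(1 + (L/π)²). With (π/L)² = 1 and c = 2/3, the largest admissible constant is α = ((π/L)² + c)/((π/L)² + 1).
Simplifying, α = 5/6.


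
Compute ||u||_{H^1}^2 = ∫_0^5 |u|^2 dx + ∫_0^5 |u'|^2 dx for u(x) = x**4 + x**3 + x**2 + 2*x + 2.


||u||_{H^1}^2 = 159506855/252

The H^1 norm (squared) on an interval (0, L) is
  ||u||_{H^1}^2 = ∫_0^L u(x)^2 dx + ∫_0^L u'(x)^2 dx.
Compute u'(x) = 4*x**3 + 3*x**2 + 2*x + 2.
Then u(x)^2 = x**8 + 2*x**7 + 3*x**6 + 6*x**5 + 9*x**4 + 8*x**3 + 8*x**2 + 8*x + 4 and u'(x)^2 = 16*x**6 + 24*x**5 + 25*x**4 + 28*x**3 + 16*x**2 + 8*x + 4.
Integrate each monomial from 0 to 5 using ∫_0^5 c·x^n dx = c·5^(n+1)/(n+1):
  ∫_0^5 u(x)^2 dx = ∫_0^5 (x^8 + 2*x^7 + 3*x^6 + 6*x^5 + 9*x^4 + 8*x^3 + 8*x^2 + 8*x + 4) dx. Term by term:
    ∫_0^5 x^8 dx = 1953125/9;  ∫_0^5 2*x^7 dx = 390625/4;  ∫_0^5 3*x^6 dx = 234375/7;
    ∫_0^5 6*x^5 dx = 15625;  ∫_0^5 9*x^4 dx = 5625;  ∫_0^5 8*x^3 dx = 1250;
    ∫_0^5 8*x^2 dx = 1000/3;  ∫_0^5 8*x dx = 100;  ∫_0^5 4 dx = 20.
  Sum: 1953125/9 + 390625/4 + 234375/7 + 15625 + 5625 + 1250 + 1000/3 + 100 + 20 = 93518615/252.
  ∫_0^5 u'(x)^2 dx = ∫_0^5 (16*x^6 + 24*x^5 + 25*x^4 + 28*x^3 + 16*x^2 + 8*x + 4) dx. Term by term:
    ∫_0^5 16*x^6 dx = 1250000/7;  ∫_0^5 24*x^5 dx = 62500;  ∫_0^5 25*x^4 dx = 15625;
    ∫_0^5 28*x^3 dx = 4375;  ∫_0^5 16*x^2 dx = 2000/3;  ∫_0^5 8*x dx = 100;
    ∫_0^5 4 dx = 20.
  Sum: 1250000/7 + 62500 + 15625 + 4375 + 2000/3 + 100 + 20 = 5499020/21.
Adding: ||u||_{H^1}^2 = 93518615/252 + 5499020/21 = 159506855/252.


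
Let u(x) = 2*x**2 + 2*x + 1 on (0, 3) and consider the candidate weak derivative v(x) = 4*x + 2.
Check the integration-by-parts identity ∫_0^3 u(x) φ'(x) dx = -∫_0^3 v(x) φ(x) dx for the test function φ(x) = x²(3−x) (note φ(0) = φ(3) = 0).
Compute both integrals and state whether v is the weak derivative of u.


LHS = -621/10, RHS = -621/10. Yes, v = u' weakly.

u(x) = 2*x**2 + 2*x + 1, classical derivative u'(x) = 4*x + 2.
φ(x) = x²(3−x), so φ'(x) = 3*x*(2 - x).
Note φ(0) = φ(3) = 0, so the boundary term u·φ vanishes.
LHS = ∫_0^3 u(x) φ'(x) dx = ∫_0^3 (-6*x^4 + 6*x^3 + 9*x^2 + 6*x) dx. Term by term:
  ∫_0^3 -6*x^4 dx = -1458/5;  ∫_0^3 6*x^3 dx = 243/2;  ∫_0^3 9*x^2 dx = 81;
  ∫_0^3 6*x dx = 27.
Sum: -1458/5 + 243/2 + 81 + 27 = -621/10.
So LHS = -621/10.
∫_0^3 v(x) φ(x) dx = ∫_0^3 (-4*x^4 + 10*x^3 + 6*x^2) dx. Term by term:
  ∫_0^3 -4*x^4 dx = -972/5;  ∫_0^3 10*x^3 dx = 405/2;  ∫_0^3 6*x^2 dx = 54.
Sum: -972/5 + 405/2 + 54 = 621/10.
So RHS = -∫_0^3 v(x) φ(x) dx = -621/10.
LHS = RHS, so the identity holds for this test φ.
Moreover u is smooth here and v(x) = u'(x) = 4*x + 2 pointwise, so the identity holds for every test function. Hence v is the weak derivative of u.


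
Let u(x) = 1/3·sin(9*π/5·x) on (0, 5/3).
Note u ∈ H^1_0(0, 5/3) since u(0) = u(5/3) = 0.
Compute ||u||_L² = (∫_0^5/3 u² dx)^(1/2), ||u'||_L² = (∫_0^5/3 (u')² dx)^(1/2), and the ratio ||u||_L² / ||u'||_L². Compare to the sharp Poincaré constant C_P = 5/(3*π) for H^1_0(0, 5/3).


||u||_L² / ||u'||_L² = 5/(9*π) < C_P = 5/(3*π).

u(x) = 1/3·sin(9*π/5·x), so u'(x) = 3*π*cos(9*π*x/5)/5.
Writing u(x) = A·sin(kπx/L) with A = 1/3 and k = 3, use ∫_0^L sin²(kπx/L) dx = L/2 and ∫_0^L cos²(kπx/L) dx = L/2.
u² = 1/9·sin²(9*π/5·x) and (u')² = 9*π^2/25·cos²(9*π/5·x), and each of sin², cos² integrates to L/2 = 5/6 over (0, 5/3).
∫_0^5/3 u² dx = 5/54, so ||u||_L² = sqrt(30)/18.
∫_0^5/3 (u')² dx = 3*π^2/10, so ||u'||_L² = sqrt(30)*π/10.
Ratio ||u||_L² / ||u'||_L² = 5/(9*π).
Sharp Poincaré constant on H^1_0(0, 5/3) is C_P = L/π = 5/(3*π), achieved by sin(3*π/5·x).
This is the k = 3 harmonic; the ratio L/(kπ) is strictly less than C_P = L/π, consistent with the sharp inequality ||u||_L² ≤ C_P ||u'||_L².


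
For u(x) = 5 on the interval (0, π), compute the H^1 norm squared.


||u||_{H^1(0,π)}^2 = 25*π

u'(x) = 0.
Expand u² and (u')² and integrate term by term on (0, π), using: for integers n ≥ 1, ∫_0^π sin²(nx) dx = ∫_0^π cos²(nx) dx = π/2; for n ≠ n', ∫_0^π sin(nx)sin(n'x) dx = ∫_0^π cos(nx)cos(n'x) dx = 0; and by product-to-sum, ∫_0^π sin(nx)cos(n'x) dx = ½∫_0^π [sin((n+n')x) + sin((n−n')x)] dx, which is 0 when n+n' is even and 2n/(n²−n'²) when n+n' is odd (it need not vanish on (0, π)). For the constant mode: ∫_0^π 1 dx = π, ∫_0^π cos(nx) dx = 0, ∫_0^π sin(nx) dx = (1−(−1)^n)/n.
  u² squared terms: (5)²·∫1 dx = 25·π = 25*π.
  So ∫_0^π u² dx = 25*π.
  u' ≡ 0, so ∫_0^π (u')² dx = 0.
||u||_{H^1}^2 = (25*π) + (0) = 25*π.


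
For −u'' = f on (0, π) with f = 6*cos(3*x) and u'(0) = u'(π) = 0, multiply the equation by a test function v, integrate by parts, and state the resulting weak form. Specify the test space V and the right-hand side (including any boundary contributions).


V = H^1(0, π) (no boundary constraint on v; u is determined up to an additive constant); weak form: ∫_0^π u'v' dx = ∫_0^π (6*cos(3*x)) v dx for all v ∈ V.

Multiply both sides by a test function v and integrate from 0 to π:
  ∫_0^π −u''(x) v(x) dx = ∫_0^π f(x) v(x) dx.
Integrate the LHS by parts once:
  ∫_0^π −u'' v dx = −[u'(x) v(x)]_0^π + ∫_0^π u'(x) v'(x) dx.
Thus ∫_0^π u'(x) v'(x) dx = ∫_0^π f(x) v(x) dx + [u'(x) v(x)]_0^π.
Choose V so that boundary terms are either known or forced to vanish.
u has homogeneous Neumann: u'(0) = u'(π) = 0. So [u' v]_0^π = 0·v(π) − 0·v(0) = 0 for any v; take V = H^1(0, π).
Weak formulation: find u (satisfying any essential BC) such that ∫_0^π u'(x) v'(x) dx = ∫_0^π f v dx for all v ∈ V (homogeneous Neumann, so boundary terms vanish).
Substituting f(x) = 6*cos(3*x), the right-hand side is ∫_0^π (6*cos(3*x)) v dx.
Compatibility check (pure Neumann): taking v ≡ 1 ∈ V gives 0 = ∫_0^π f dx + (0) − (0), i.e. ∫_0^π f dx must equal u'(0) − u'(π) = 0. Indeed ∫_0^π (6*cos(3*x)) dx = 0, so the data are compatible. The solution is then unique only up to an additive constant (fix it e.g. by requiring ∫_0^π u dx = 0).


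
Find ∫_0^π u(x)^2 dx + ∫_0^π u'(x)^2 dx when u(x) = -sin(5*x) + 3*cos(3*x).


||u||_{H^1(0,π)}^2 = 58*π

u'(x) = -9*sin(3*x) - 5*cos(5*x).
Expand u² and (u')² and integrate term by term on (0, π), using: for integers n ≥ 1, ∫_0^π sin²(nx) dx = ∫_0^π cos²(nx) dx = π/2; for n ≠ n', ∫_0^π sin(nx)sin(n'x) dx = ∫_0^π cos(nx)cos(n'x) dx = 0; and by product-to-sum, ∫_0^π sin(nx)cos(n'x) dx = ½∫_0^π [sin((n+n')x) + sin((n−n')x)] dx, which is 0 when n+n' is even and 2n/(n²−n'²) when n+n' is odd (it need not vanish on (0, π)).
  u² squared terms: (-1)²·∫sin(5x)² dx = 1·π/2 = π/2;  (3)²·∫cos(3x)² dx = 9·π/2 = 9*π/2.
  u² cross terms: 2·(-1)·(3)·∫sin(5x)·cos(3x) dx = -6·(0) = 0.
  So ∫_0^π u² dx = π/2 + 9*π/2 + 0 = 5*π.
  (u')² squared terms: (-9)²·∫sin(3x)² dx = 81·π/2 = 81*π/2;  (-5)²·∫cos(5x)² dx = 25·π/2 = 25*π/2.
  (u')² cross terms: 2·(-9)·(-5)·∫sin(3x)·cos(5x) dx = 90·(0) = 0.
  So ∫_0^π (u')² dx = 81*π/2 + 25*π/2 + 0 = 53*π.
||u||_{H^1}^2 = (5*π) + (53*π) = 58*π.


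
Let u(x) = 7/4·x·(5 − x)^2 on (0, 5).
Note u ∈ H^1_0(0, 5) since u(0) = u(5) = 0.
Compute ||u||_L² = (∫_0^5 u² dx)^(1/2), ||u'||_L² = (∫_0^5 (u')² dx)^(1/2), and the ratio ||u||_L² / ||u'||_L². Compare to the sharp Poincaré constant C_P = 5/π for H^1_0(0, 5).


||u||_L² / ||u'||_L² = 5*sqrt(14)/14 < C_P = 5/π.

u(x) = 7/4·x·(5 − x)^2, so u'(x) = 21*x^2/4 - 35*x + 175/4.
u(x) = 7/4·x·(5 − x)^2 vanishes at x = 0 and x = 5, so u ∈ H^1_0(0, 5). Differentiate via the product rule and integrate the resulting polynomials term by term.
  ∫_0^5 u² dx = ∫_0^5 (49*x^6/16 - 245*x^5/4 + 3675*x^4/8 - 6125*x^3/4 + 30625*x^2/16) dx. Term by term:
    ∫_0^5 49*x^6/16 dx = 546875/16;  ∫_0^5 -245*x^5/4 dx = -3828125/24;  ∫_0^5 3675*x^4/8 dx = 2296875/8;
    ∫_0^5 -6125*x^3/4 dx = -3828125/16;  ∫_0^5 30625*x^2/16 dx = 3828125/48.
  Sum: 546875/16 − 3828125/24 + 2296875/8 − 3828125/16 + 3828125/48 = 109375/48.
  ∫_0^5 (u')² dx = ∫_0^5 (441*x^4/16 - 735*x^3/2 + 13475*x^2/8 - 6125*x/2 + 30625/16) dx. Term by term:
    ∫_0^5 441*x^4/16 dx = 275625/16;  ∫_0^5 -735*x^3/2 dx = -459375/8;  ∫_0^5 13475*x^2/8 dx = 1684375/24;
    ∫_0^5 -6125*x/2 dx = -153125/4;  ∫_0^5 30625/16 dx = 153125/16.
  Sum: 275625/16 − 459375/8 + 1684375/24 − 153125/4 + 153125/16 = 30625/24.
∫_0^5 u² dx = 109375/48, so ||u||_L² = 125*sqrt(21)/12.
∫_0^5 (u')² dx = 30625/24, so ||u'||_L² = 175*sqrt(6)/12.
Ratio ||u||_L² / ||u'||_L² = 5*sqrt(14)/14.
Sharp Poincaré constant on H^1_0(0, 5) is C_P = L/π = 5/π, achieved by sin(π/5·x).
A polynomial bump cannot attain the sharp Poincaré constant (only the first sine eigenfunction does), so the ratio is strictly less than C_P, consistent with ||u||_L² ≤ C_P ||u'||_L².


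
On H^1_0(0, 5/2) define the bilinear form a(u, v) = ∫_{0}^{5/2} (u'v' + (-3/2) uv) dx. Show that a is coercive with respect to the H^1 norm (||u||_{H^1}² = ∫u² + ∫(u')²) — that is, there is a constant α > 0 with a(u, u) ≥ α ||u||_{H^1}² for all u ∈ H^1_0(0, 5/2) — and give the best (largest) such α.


α = (-75 + 8*π^2)/(2*(25 + 4*π^2))

Coercivity of a(·,·) on H^1_0(0, 5/2) means a(u, u) ≥ α ||u||_{H^1}² for every u ∈ H^1_0.
The interval has length L = 5/2, and Poincaré/coercivity depend only on L. Here a(u, u) = ∫(u')² + (-3/2)·∫u².
Here c = -3/2 < 0 with |c| < (π/L)² = 4*π^2/25, so coercivity still holds. The condition a(u,u) ≥ α||u||_{H^1}² reads (1−α)∫(u')² ≥ (α−c)∫u². Any admissible α is ≤ 1 (rapidly oscillating u have ∫u²/∫(u')² → 0), and α = 1 would force 0 ≥ (1−c)∫u², impossible since c < 1; so 1−α > 0. By the sharp Poincaré inequality on H^1_0 of an interval of length L, ∫(u')² ≥ (π/L)²∫u² with equality for the first sine mode sin(π(x−x₀)/L) (x₀ the left endpoint), so the inequality holds for all u iff (1−α)(π/L)² ≥ α − c, i.e. α ≤ ((π/L)² + c)/((π/L)² + 1) = (1 + c(L/π)²)/(1 + (L/π)²). (Direct route, valid since c ≤ 0: Poincaré gives c∫u² ≥ c(L/π)²∫(u')², so a(u,u) ≥ (1 + c(L/π)²)∫(u')², while ||u||_{H^1}² ≤ (1 + (L/π)²)∫(u')²; dividing yields the same α.) With (π/L)² = 4*π^2/25 and c = -3/2, the largest admissible constant is α = ((π/L)² + c)/((π/L)² + 1).
Simplifying, α = (-75 + 8*π^2)/(2*(25 + 4*π^2)).


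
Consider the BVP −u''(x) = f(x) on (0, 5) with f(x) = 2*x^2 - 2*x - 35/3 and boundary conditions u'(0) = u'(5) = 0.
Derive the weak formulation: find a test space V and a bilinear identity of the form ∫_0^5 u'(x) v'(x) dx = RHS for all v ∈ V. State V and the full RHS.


V = H^1(0, 5) (no boundary constraint on v; u is determined up to an additive constant); weak form: ∫_0^5 u'v' dx = ∫_0^5 (2*x^2 - 2*x - 35/3) v dx for all v ∈ V.

Multiply both sides by a test function v and integrate from 0 to 5:
  ∫_0^5 −u''(x) v(x) dx = ∫_0^5 f(x) v(x) dx.
Integrate the LHS by parts once:
  ∫_0^5 −u'' v dx = −[u'(x) v(x)]_0^5 + ∫_0^5 u'(x) v'(x) dx.
Thus ∫_0^5 u'(x) v'(x) dx = ∫_0^5 f(x) v(x) dx + [u'(x) v(x)]_0^5.
Choose V so that boundary terms are either known or forced to vanish.
u has homogeneous Neumann: u'(0) = u'(5) = 0. So [u' v]_0^5 = 0·v(5) − 0·v(0) = 0 for any v; take V = H^1(0, 5).
Weak formulation: find u (satisfying any essential BC) such that ∫_0^5 u'(x) v'(x) dx = ∫_0^5 f v dx for all v ∈ V (homogeneous Neumann, so boundary terms vanish).
Substituting f(x) = 2*x^2 - 2*x - 35/3, the right-hand side is ∫_0^5 (2*x^2 - 2*x - 35/3) v dx.
Compatibility check (pure Neumann): taking v ≡ 1 ∈ V gives 0 = ∫_0^5 f dx + (0) − (0), i.e. ∫_0^5 f dx must equal u'(0) − u'(5) = 0. Indeed ∫_0^5 (2*x^2 - 2*x - 35/3) dx = 0, so the data are compatible. The solution is then unique only up to an additive constant (fix it e.g. by requiring ∫_0^5 u dx = 0).


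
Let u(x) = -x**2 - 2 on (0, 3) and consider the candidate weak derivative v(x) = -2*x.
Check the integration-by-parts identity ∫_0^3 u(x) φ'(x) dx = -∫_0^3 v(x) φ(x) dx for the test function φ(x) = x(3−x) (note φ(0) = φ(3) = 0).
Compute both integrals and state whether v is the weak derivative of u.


LHS = 27/2, RHS = 27/2. Yes, v = u' weakly.

u(x) = -x**2 - 2, classical derivative u'(x) = -2*x.
φ(x) = x(3−x), so φ'(x) = 3 - 2*x.
Note φ(0) = φ(3) = 0, so the boundary term u·φ vanishes.
LHS = ∫_0^3 u(x) φ'(x) dx = ∫_0^3 (2*x^3 - 3*x^2 + 4*x - 6) dx. Term by term:
  ∫_0^3 2*x^3 dx = 81/2;  ∫_0^3 -3*x^2 dx = -27;  ∫_0^3 4*x dx = 18;
  ∫_0^3 -6 dx = -18.
Sum: 81/2 − 27 + 18 − 18 = 27/2.
So LHS = 27/2.
∫_0^3 v(x) φ(x) dx = ∫_0^3 (2*x^3 - 6*x^2) dx. Term by term:
  ∫_0^3 2*x^3 dx = 81/2;  ∫_0^3 -6*x^2 dx = -54.
Sum: 81/2 − 54 = -27/2.
So RHS = -∫_0^3 v(x) φ(x) dx = 27/2.
LHS = RHS, so the identity holds for this test φ.
Moreover u is smooth here and v(x) = u'(x) = -2*x pointwise, so the identity holds for every test function. Hence v is the weak derivative of u.


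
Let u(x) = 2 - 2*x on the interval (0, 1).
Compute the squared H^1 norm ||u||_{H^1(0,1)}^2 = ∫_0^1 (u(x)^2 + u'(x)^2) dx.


||u||_{H^1}^2 = 16/3

The H^1 norm (squared) on an interval (0, L) is
  ||u||_{H^1}^2 = ∫_0^L u(x)^2 dx + ∫_0^L u'(x)^2 dx.
Compute u'(x) = -2.
Then u(x)^2 = 4*x**2 - 8*x + 4 and u'(x)^2 = 4.
Integrate each monomial from 0 to 1 using ∫_0^1 c·x^n dx = c·1^(n+1)/(n+1):
  ∫_0^1 u(x)^2 dx = ∫_0^1 (4*x^2 - 8*x + 4) dx. Term by term:
    ∫_0^1 4*x^2 dx = 4/3;  ∫_0^1 -8*x dx = -4;  ∫_0^1 4 dx = 4.
  Sum: 4/3 − 4 + 4 = 4/3.
  ∫_0^1 u'(x)^2 dx = ∫_0^1 (4) dx. Term by term:
    ∫_0^1 4 dx = 4.
Adding: ||u||_{H^1}^2 = 4/3 + 4 = 16/3.


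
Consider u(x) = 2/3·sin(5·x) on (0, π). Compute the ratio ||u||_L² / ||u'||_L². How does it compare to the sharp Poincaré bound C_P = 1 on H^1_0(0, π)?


||u||_L² / ||u'||_L² = 1/5 < C_P = 1.

u(x) = 2/3·sin(5·x), so u'(x) = 10*cos(5*x)/3.
Writing u(x) = A·sin(kπx/L) with A = 2/3 and k = 5, use ∫_0^L sin²(kπx/L) dx = L/2 and ∫_0^L cos²(kπx/L) dx = L/2.
u² = 4/9·sin²(5·x) and (u')² = 100/9·cos²(5·x), and each of sin², cos² integrates to L/2 = π/2 over (0, π).
∫_0^π u² dx = 2*π/9, so ||u||_L² = sqrt(2)*sqrt(π)/3.
∫_0^π (u')² dx = 50*π/9, so ||u'||_L² = 5*sqrt(2)*sqrt(π)/3.
Ratio ||u||_L² / ||u'||_L² = 1/5.
Sharp Poincaré constant on H^1_0(0, π) is C_P = L/π = 1, achieved by sin(x).
This is the k = 5 harmonic; the ratio L/(kπ) is strictly less than C_P = L/π, consistent with the sharp inequality ||u||_L² ≤ C_P ||u'||_L².


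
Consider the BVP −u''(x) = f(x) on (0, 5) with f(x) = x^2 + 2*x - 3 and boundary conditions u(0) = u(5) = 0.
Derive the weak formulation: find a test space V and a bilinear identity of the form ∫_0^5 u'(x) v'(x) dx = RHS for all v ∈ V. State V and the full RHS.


V = H^1_0(0, 5) (so v(0) = v(5) = 0); weak form: ∫_0^5 u'v' dx = ∫_0^5 (x^2 + 2*x - 3) v dx for all v ∈ V.

Multiply both sides by a test function v and integrate from 0 to 5:
  ∫_0^5 −u''(x) v(x) dx = ∫_0^5 f(x) v(x) dx.
Integrate the LHS by parts once:
  ∫_0^5 −u'' v dx = −[u'(x) v(x)]_0^5 + ∫_0^5 u'(x) v'(x) dx.
Thus ∫_0^5 u'(x) v'(x) dx = ∫_0^5 f(x) v(x) dx + [u'(x) v(x)]_0^5.
Choose V so that boundary terms are either known or forced to vanish.
u is Dirichlet: u(0) = u(5) = 0. Let V = H^1_0(0, 5); then v(0) = v(5) = 0, and [u' v]_0^5 = 0.
Weak formulation: find u (satisfying any essential BC) such that ∫_0^5 u'(x) v'(x) dx = ∫_0^5 f v dx for all v ∈ V.
Substituting f(x) = x^2 + 2*x - 3, the right-hand side is ∫_0^5 (x^2 + 2*x - 3) v dx.


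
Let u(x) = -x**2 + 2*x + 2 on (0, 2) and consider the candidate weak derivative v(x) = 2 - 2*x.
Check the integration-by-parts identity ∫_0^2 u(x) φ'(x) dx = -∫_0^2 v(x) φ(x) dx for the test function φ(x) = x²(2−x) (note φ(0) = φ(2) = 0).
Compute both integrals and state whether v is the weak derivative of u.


LHS = 8/15, RHS = 8/15. Yes, v = u' weakly.

u(x) = -x**2 + 2*x + 2, classical derivative u'(x) = 2 - 2*x.
φ(x) = x²(2−x), so φ'(x) = x*(4 - 3*x).
Note φ(0) = φ(2) = 0, so the boundary term u·φ vanishes.
LHS = ∫_0^2 u(x) φ'(x) dx = ∫_0^2 (3*x^4 - 10*x^3 + 2*x^2 + 8*x) dx. Term by term:
  ∫_0^2 3*x^4 dx = 96/5;  ∫_0^2 -10*x^3 dx = -40;  ∫_0^2 2*x^2 dx = 16/3;
  ∫_0^2 8*x dx = 16.
Sum: 96/5 − 40 + 16/3 + 16 = 8/15.
So LHS = 8/15.
∫_0^2 v(x) φ(x) dx = ∫_0^2 (2*x^4 - 6*x^3 + 4*x^2) dx. Term by term:
  ∫_0^2 2*x^4 dx = 64/5;  ∫_0^2 -6*x^3 dx = -24;  ∫_0^2 4*x^2 dx = 32/3.
Sum: 64/5 − 24 + 32/3 = -8/15.
So RHS = -∫_0^2 v(x) φ(x) dx = 8/15.
LHS = RHS, so the identity holds for this test φ.
Moreover u is smooth here and v(x) = u'(x) = 2 - 2*x pointwise, so the identity holds for every test function. Hence v is the weak derivative of u.


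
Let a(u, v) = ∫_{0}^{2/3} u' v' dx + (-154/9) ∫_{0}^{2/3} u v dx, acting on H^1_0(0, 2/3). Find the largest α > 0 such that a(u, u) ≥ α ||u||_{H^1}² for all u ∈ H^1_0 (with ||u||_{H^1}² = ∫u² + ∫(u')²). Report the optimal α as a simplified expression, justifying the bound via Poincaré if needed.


α = (-616 + 81*π^2)/(9*(4 + 9*π^2))

Coercivity of a(·,·) on H^1_0(0, 2/3) means a(u, u) ≥ α ||u||_{H^1}² for every u ∈ H^1_0.
The interval has length L = 2/3, and Poincaré/coercivity depend only on L. Here a(u, u) = ∫(u')² + (-154/9)·∫u².
Here c = -154/9 < 0 with |c| < (π/L)² = 9*π^2/4, so coercivity still holds. The condition a(u,u) ≥ α||u||_{H^1}² reads (1−α)∫(u')² ≥ (α−c)∫u². Any admissible α is ≤ 1 (rapidly oscillating u have ∫u²/∫(u')² → 0), and α = 1 would force 0 ≥ (1−c)∫u², impossible since c < 1; so 1−α > 0. By the sharp Poincaré inequality on H^1_0 of an interval of length L, ∫(u')² ≥ (π/L)²∫u² with equality for the first sine mode sin(π(x−x₀)/L) (x₀ the left endpoint), so the inequality holds for all u iff (1−α)(π/L)² ≥ α − c, i.e. α ≤ ((π/L)² + c)/((π/L)² + 1) = (1 + c(L/π)²)/(1 + (L/π)²). (Direct route, valid since c ≤ 0: Poincaré gives c∫u² ≥ c(L/π)²∫(u')², so a(u,u) ≥ (1 + c(L/π)²)∫(u')², while ||u||_{H^1}² ≤ (1 + (L/π)²)∫(u')²; dividing yields the same α.) With (π/L)² = 9*π^2/4 and c = -154/9, the largest admissible constant is α = ((π/L)² + c)/((π/L)² + 1).
Simplifying, α = (-616 + 81*π^2)/(9*(4 + 9*π^2)).


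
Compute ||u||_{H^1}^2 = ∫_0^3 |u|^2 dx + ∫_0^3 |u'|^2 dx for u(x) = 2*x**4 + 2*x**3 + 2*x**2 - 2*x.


||u||_{H^1}^2 = 1940721/35

The H^1 norm (squared) on an interval (0, L) is
  ||u||_{H^1}^2 = ∫_0^L u(x)^2 dx + ∫_0^L u'(x)^2 dx.
Compute u'(x) = 8*x**3 + 6*x**2 + 4*x - 2.
Then u(x)^2 = 4*x**8 + 8*x**7 + 12*x**6 - 4*x**4 - 8*x**3 + 4*x**2 and u'(x)^2 = 64*x**6 + 96*x**5 + 100*x**4 + 16*x**3 - 8*x**2 - 16*x + 4.
Integrate each monomial from 0 to 3 using ∫_0^3 c·x^n dx = c·3^(n+1)/(n+1):
  ∫_0^3 u(x)^2 dx = ∫_0^3 (4*x^8 + 8*x^7 + 12*x^6 - 4*x^4 - 8*x^3 + 4*x^2) dx. Term by term:
    ∫_0^3 4*x^8 dx = 8748;  ∫_0^3 8*x^7 dx = 6561;  ∫_0^3 12*x^6 dx = 26244/7;
    ∫_0^3 -4*x^4 dx = -972/5;  ∫_0^3 -8*x^3 dx = -162;  ∫_0^3 4*x^2 dx = 36.
  Sum: 8748 + 6561 + 26244/7 − 972/5 − 162 + 36 = 655821/35.
  ∫_0^3 u'(x)^2 dx = ∫_0^3 (64*x^6 + 96*x^5 + 100*x^4 + 16*x^3 - 8*x^2 - 16*x + 4) dx. Term by term:
    ∫_0^3 64*x^6 dx = 139968/7;  ∫_0^3 96*x^5 dx = 11664;  ∫_0^3 100*x^4 dx = 4860;
    ∫_0^3 16*x^3 dx = 324;  ∫_0^3 -8*x^2 dx = -72;  ∫_0^3 -16*x dx = -72;
    ∫_0^3 4 dx = 12.
  Sum: 139968/7 + 11664 + 4860 + 324 − 72 − 72 + 12 = 256980/7.
Adding: ||u||_{H^1}^2 = 655821/35 + 256980/7 = 1940721/35.


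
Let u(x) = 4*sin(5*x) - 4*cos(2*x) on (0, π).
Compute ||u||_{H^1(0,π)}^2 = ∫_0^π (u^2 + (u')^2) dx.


||u||_{H^1(0,π)}^2 = -1600/21 + 248*π

u'(x) = 8*sin(2*x) + 20*cos(5*x).
Expand u² and (u')² and integrate term by term on (0, π), using: for integers n ≥ 1, ∫_0^π sin²(nx) dx = ∫_0^π cos²(nx) dx = π/2; for n ≠ n', ∫_0^π sin(nx)sin(n'x) dx = ∫_0^π cos(nx)cos(n'x) dx = 0; and by product-to-sum, ∫_0^π sin(nx)cos(n'x) dx = ½∫_0^π [sin((n+n')x) + sin((n−n')x)] dx, which is 0 when n+n' is even and 2n/(n²−n'²) when n+n' is odd (it need not vanish on (0, π)).
  u² squared terms: (-4)²·∫cos(2x)² dx = 16·π/2 = 8*π;  (4)²·∫sin(5x)² dx = 16·π/2 = 8*π.
  u² cross terms: 2·(-4)·(4)·∫cos(2x)·sin(5x) dx = -32·(10/21) = -320/21.
  So ∫_0^π u² dx = 8*π + 8*π − 320/21 = -320/21 + 16*π.
  (u')² squared terms: (8)²·∫sin(2x)² dx = 64·π/2 = 32*π;  (20)²·∫cos(5x)² dx = 400·π/2 = 200*π.
  (u')² cross terms: 2·(8)·(20)·∫sin(2x)·cos(5x) dx = 320·(-4/21) = -1280/21.
  So ∫_0^π (u')² dx = 32*π + 200*π − 1280/21 = -1280/21 + 232*π.
||u||_{H^1}^2 = (-320/21 + 16*π) + (-1280/21 + 232*π) = -1600/21 + 248*π.


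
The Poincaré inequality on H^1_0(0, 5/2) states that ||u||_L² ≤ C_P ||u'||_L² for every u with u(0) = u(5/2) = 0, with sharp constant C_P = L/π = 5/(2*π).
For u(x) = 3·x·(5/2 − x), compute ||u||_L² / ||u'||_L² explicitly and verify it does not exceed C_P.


||u||_L² / ||u'||_L² = sqrt(10)/4 < C_P = 5/(2*π).

u(x) = 3·x·(5/2 − x), so u'(x) = 15/2 - 6*x.
u(x) = 3·x·(5/2 − x) vanishes at x = 0 and x = 5/2, so u ∈ H^1_0(0, 5/2). Differentiate via the product rule and integrate the resulting polynomials term by term.
  ∫_0^5/2 u² dx = ∫_0^5/2 (9*x^4 - 45*x^3 + 225*x^2/4) dx. Term by term:
    ∫_0^5/2 9*x^4 dx = 5625/32;  ∫_0^5/2 -45*x^3 dx = -28125/64;  ∫_0^5/2 225*x^2/4 dx = 9375/32.
  Sum: 5625/32 − 28125/64 + 9375/32 = 1875/64.
  ∫_0^5/2 (u')² dx = ∫_0^5/2 (36*x^2 - 90*x + 225/4) dx. Term by term:
    ∫_0^5/2 36*x^2 dx = 375/2;  ∫_0^5/2 -90*x dx = -1125/4;  ∫_0^5/2 225/4 dx = 1125/8.
  Sum: 375/2 − 1125/4 + 1125/8 = 375/8.
∫_0^5/2 u² dx = 1875/64, so ||u||_L² = 25*sqrt(3)/8.
∫_0^5/2 (u')² dx = 375/8, so ||u'||_L² = 5*sqrt(30)/4.
Ratio ||u||_L² / ||u'||_L² = sqrt(10)/4.
Sharp Poincaré constant on H^1_0(0, 5/2) is C_P = L/π = 5/(2*π), achieved by sin(2*π/5·x).
A polynomial bump cannot attain the sharp Poincaré constant (only the first sine eigenfunction does), so the ratio is strictly less than C_P, consistent with ||u||_L² ≤ C_P ||u'||_L².


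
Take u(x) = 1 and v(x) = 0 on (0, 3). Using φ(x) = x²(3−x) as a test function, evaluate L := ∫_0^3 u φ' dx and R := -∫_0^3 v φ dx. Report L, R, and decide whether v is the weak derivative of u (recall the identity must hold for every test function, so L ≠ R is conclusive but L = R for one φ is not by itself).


LHS = 0, RHS = 0. Yes, v = u' weakly.

u(x) = 1, classical derivative u'(x) = 0.
φ(x) = x²(3−x), so φ'(x) = 3*x*(2 - x).
Note φ(0) = φ(3) = 0, so the boundary term u·φ vanishes.
LHS = ∫_0^3 u(x) φ'(x) dx = ∫_0^3 (-3*x^2 + 6*x) dx. Term by term:
  ∫_0^3 -3*x^2 dx = -27;  ∫_0^3 6*x dx = 27.
Sum: -27 + 27 = 0.
So LHS = 0.
∫_0^3 v(x) φ(x) dx = ∫_0^3 (0) dx. Term by term:
  ∫_0^3 0 dx = 0.
So RHS = -∫_0^3 v(x) φ(x) dx = 0.
LHS = RHS, so the identity holds for this test φ.
Moreover u is smooth here and v(x) = u'(x) = 0 pointwise, so the identity holds for every test function. Hence v is the weak derivative of u.


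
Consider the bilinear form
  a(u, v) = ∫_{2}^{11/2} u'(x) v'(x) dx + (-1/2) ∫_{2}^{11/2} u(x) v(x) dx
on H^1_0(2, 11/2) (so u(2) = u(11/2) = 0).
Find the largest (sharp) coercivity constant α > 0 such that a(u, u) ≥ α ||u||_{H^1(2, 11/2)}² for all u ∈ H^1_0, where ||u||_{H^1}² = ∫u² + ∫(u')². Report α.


α = (-49 + 8*π^2)/(2*(4*π^2 + 49))

Coercivity of a(·,·) on H^1_0(2, 11/2) means a(u, u) ≥ α ||u||_{H^1}² for every u ∈ H^1_0.
The interval has length L = 7/2, and Poincaré/coercivity depend only on L. Here a(u, u) = ∫(u')² + (-1/2)·∫u².
Here c = -1/2 < 0 with |c| < (π/L)² = 4*π^2/49, so coercivity still holds. The condition a(u,u) ≥ α||u||_{H^1}² reads (1−α)∫(u')² ≥ (α−c)∫u². Any admissible α is ≤ 1 (rapidly oscillating u have ∫u²/∫(u')² → 0), and α = 1 would force 0 ≥ (1−c)∫u², impossible since c < 1; so 1−α > 0. By the sharp Poincaré inequality on H^1_0 of an interval of length L, ∫(u')² ≥ (π/L)²∫u² with equality for the first sine mode sin(π(x−x₀)/L) (x₀ the left endpoint), so the inequality holds for all u iff (1−α)(π/L)² ≥ α − c, i.e. α ≤ ((π/L)² + c)/((π/L)² + 1) = (1 + c(L/π)²)/(1 + (L/π)²). (Direct route, valid since c ≤ 0: Poincaré gives c∫u² ≥ c(L/π)²∫(u')², so a(u,u) ≥ (1 + c(L/π)²)∫(u')², while ||u||_{H^1}² ≤ (1 + (L/π)²)∫(u')²; dividing yields the same α.) With (π/L)² = 4*π^2/49 and c = -1/2, the largest admissible constant is α = ((π/L)² + c)/((π/L)² + 1).
Simplifying, α = (-49 + 8*π^2)/(2*(4*π^2 + 49)).


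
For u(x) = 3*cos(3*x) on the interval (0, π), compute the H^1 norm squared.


||u||_{H^1(0,π)}^2 = 45*π

u'(x) = -9*sin(3*x).
Expand u² and (u')² and integrate term by term on (0, π), using: for integers n ≥ 1, ∫_0^π sin²(nx) dx = ∫_0^π cos²(nx) dx = π/2; for n ≠ n', ∫_0^π sin(nx)sin(n'x) dx = ∫_0^π cos(nx)cos(n'x) dx = 0; and by product-to-sum, ∫_0^π sin(nx)cos(n'x) dx = ½∫_0^π [sin((n+n')x) + sin((n−n')x)] dx, which is 0 when n+n' is even and 2n/(n²−n'²) when n+n' is odd (it need not vanish on (0, π)).
  u² squared terms: (3)²·∫cos(3x)² dx = 9·π/2 = 9*π/2.
  So ∫_0^π u² dx = 9*π/2.
  (u')² squared terms: (-9)²·∫sin(3x)² dx = 81·π/2 = 81*π/2.
  So ∫_0^π (u')² dx = 81*π/2.
||u||_{H^1}^2 = (9*π/2) + (81*π/2) = 45*π.


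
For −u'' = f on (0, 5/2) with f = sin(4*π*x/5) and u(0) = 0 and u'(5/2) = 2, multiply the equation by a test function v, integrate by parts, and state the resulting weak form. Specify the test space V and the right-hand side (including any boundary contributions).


V = {v ∈ H^1(0, 5/2) : v(0) = 0} (test functions vanish at x = 0 where u is specified); weak form: ∫_0^5/2 u'v' dx = ∫_0^5/2 (sin(4*π*x/5)) v dx + 2·v(5/2) for all v ∈ V.

Multiply both sides by a test function v and integrate from 0 to 5/2:
  ∫_0^5/2 −u''(x) v(x) dx = ∫_0^5/2 f(x) v(x) dx.
Integrate the LHS by parts once:
  ∫_0^5/2 −u'' v dx = −[u'(x) v(x)]_0^5/2 + ∫_0^5/2 u'(x) v'(x) dx.
Thus ∫_0^5/2 u'(x) v'(x) dx = ∫_0^5/2 f(x) v(x) dx + [u'(x) v(x)]_0^5/2.
Choose V so that boundary terms are either known or forced to vanish.
Mixed BC: u(0) = 0 (Dirichlet) and u'(5/2) = 2 (Neumann). Define V = {v ∈ H^1(0, 5/2) : v(0) = 0}. Then [u' v]_0^5/2 = u'(5/2)·v(5/2) − u'(0)·0 = 2·v(5/2).
Weak formulation: find u (satisfying any essential BC) such that ∫_0^5/2 u'(x) v'(x) dx = ∫_0^5/2 f v dx + 2·v(5/2) for all v ∈ V (Dirichlet at 0 absorbed into V; Neumann datum at x = 5/2 contributes the boundary term).
Substituting f(x) = sin(4*π*x/5), the right-hand side is ∫_0^5/2 (sin(4*π*x/5)) v dx + 2·v(5/2).


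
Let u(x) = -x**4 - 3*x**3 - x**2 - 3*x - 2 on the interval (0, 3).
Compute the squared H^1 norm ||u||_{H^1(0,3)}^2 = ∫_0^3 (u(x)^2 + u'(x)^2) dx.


||u||_{H^1}^2 = 950511/28

The H^1 norm (squared) on an interval (0, L) is
  ||u||_{H^1}^2 = ∫_0^L u(x)^2 dx + ∫_0^L u'(x)^2 dx.
Compute u'(x) = -4*x**3 - 9*x**2 - 2*x - 3.
Then u(x)^2 = x**8 + 6*x**7 + 11*x**6 + 12*x**5 + 23*x**4 + 18*x**3 + 13*x**2 + 12*x + 4 and u'(x)^2 = 16*x**6 + 72*x**5 + 97*x**4 + 60*x**3 + 58*x**2 + 12*x + 9.
Integrate each monomial from 0 to 3 using ∫_0^3 c·x^n dx = c·3^(n+1)/(n+1):
  ∫_0^3 u(x)^2 dx = ∫_0^3 (x^8 + 6*x^7 + 11*x^6 + 12*x^5 + 23*x^4 + 18*x^3 + 13*x^2 + 12*x + 4) dx. Term by term:
    ∫_0^3 x^8 dx = 2187;  ∫_0^3 6*x^7 dx = 19683/4;  ∫_0^3 11*x^6 dx = 24057/7;
    ∫_0^3 12*x^5 dx = 1458;  ∫_0^3 23*x^4 dx = 5589/5;  ∫_0^3 18*x^3 dx = 729/2;
    ∫_0^3 13*x^2 dx = 117;  ∫_0^3 12*x dx = 54;  ∫_0^3 4 dx = 12.
  Sum: 2187 + 19683/4 + 24057/7 + 1458 + 5589/5 + 729/2 + 117 + 54 + 12 = 1913487/140.
  ∫_0^3 u'(x)^2 dx = ∫_0^3 (16*x^6 + 72*x^5 + 97*x^4 + 60*x^3 + 58*x^2 + 12*x + 9) dx. Term by term:
    ∫_0^3 16*x^6 dx = 34992/7;  ∫_0^3 72*x^5 dx = 8748;  ∫_0^3 97*x^4 dx = 23571/5;
    ∫_0^3 60*x^3 dx = 1215;  ∫_0^3 58*x^2 dx = 522;  ∫_0^3 12*x dx = 54;
    ∫_0^3 9 dx = 27.
  Sum: 34992/7 + 8748 + 23571/5 + 1215 + 522 + 54 + 27 = 709767/35.
Adding: ||u||_{H^1}^2 = 1913487/140 + 709767/35 = 950511/28.


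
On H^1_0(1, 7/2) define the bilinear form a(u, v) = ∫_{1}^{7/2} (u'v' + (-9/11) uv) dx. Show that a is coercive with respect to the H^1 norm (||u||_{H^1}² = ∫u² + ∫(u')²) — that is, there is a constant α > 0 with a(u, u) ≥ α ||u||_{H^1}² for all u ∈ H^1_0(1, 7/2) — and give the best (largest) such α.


α = (-225 + 44*π^2)/(11*(25 + 4*π^2))

Coercivity of a(·,·) on H^1_0(1, 7/2) means a(u, u) ≥ α ||u||_{H^1}² for every u ∈ H^1_0.
The interval has length L = 5/2, and Poincaré/coercivity depend only on L. Here a(u, u) = ∫(u')² + (-9/11)·∫u².
Here c = -9/11 < 0 with |c| < (π/L)² = 4*π^2/25, so coercivity still holds. The condition a(u,u) ≥ α||u||_{H^1}² reads (1−α)∫(u')² ≥ (α−c)∫u². Any admissible α is ≤ 1 (rapidly oscillating u have ∫u²/∫(u')² → 0), and α = 1 would force 0 ≥ (1−c)∫u², impossible since c < 1; so 1−α > 0. By the sharp Poincaré inequality on H^1_0 of an interval of length L, ∫(u')² ≥ (π/L)²∫u² with equality for the first sine mode sin(π(x−x₀)/L) (x₀ the left endpoint), so the inequality holds for all u iff (1−α)(π/L)² ≥ α − c, i.e. α ≤ ((π/L)² + c)/((π/L)² + 1) = (1 + c(L/π)²)/(1 + (L/π)²). (Direct route, valid since c ≤ 0: Poincaré gives c∫u² ≥ c(L/π)²∫(u')², so a(u,u) ≥ (1 + c(L/π)²)∫(u')², while ||u||_{H^1}² ≤ (1 + (L/π)²)∫(u')²; dividing yields the same α.) With (π/L)² = 4*π^2/25 and c = -9/11, the largest admissible constant is α = ((π/L)² + c)/((π/L)² + 1).
Simplifying, α = (-225 + 44*π^2)/(11*(25 + 4*π^2)).


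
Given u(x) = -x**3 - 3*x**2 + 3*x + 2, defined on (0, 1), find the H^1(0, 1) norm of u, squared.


||u||_{H^1}^2 = 913/70

The H^1 norm (squared) on an interval (0, L) is
  ||u||_{H^1}^2 = ∫_0^L u(x)^2 dx + ∫_0^L u'(x)^2 dx.
Compute u'(x) = -3*x**2 - 6*x + 3.
Then u(x)^2 = x**6 + 6*x**5 + 3*x**4 - 22*x**3 - 3*x**2 + 12*x + 4 and u'(x)^2 = 9*x**4 + 36*x**3 + 18*x**2 - 36*x + 9.
Integrate each monomial from 0 to 1 using ∫_0^1 c·x^n dx = c·1^(n+1)/(n+1):
  ∫_0^1 u(x)^2 dx = ∫_0^1 (x^6 + 6*x^5 + 3*x^4 - 22*x^3 - 3*x^2 + 12*x + 4) dx. Term by term:
    ∫_0^1 x^6 dx = 1/7;  ∫_0^1 6*x^5 dx = 1;  ∫_0^1 3*x^4 dx = 3/5;
    ∫_0^1 -22*x^3 dx = -11/2;  ∫_0^1 -3*x^2 dx = -1;  ∫_0^1 12*x dx = 6;
    ∫_0^1 4 dx = 4.
  Sum: 1/7 + 1 + 3/5 − 11/2 − 1 + 6 + 4 = 367/70.
  ∫_0^1 u'(x)^2 dx = ∫_0^1 (9*x^4 + 36*x^3 + 18*x^2 - 36*x + 9) dx. Term by term:
    ∫_0^1 9*x^4 dx = 9/5;  ∫_0^1 36*x^3 dx = 9;  ∫_0^1 18*x^2 dx = 6;
    ∫_0^1 -36*x dx = -18;  ∫_0^1 9 dx = 9.
  Sum: 9/5 + 9 + 6 − 18 + 9 = 39/5.
Adding: ||u||_{H^1}^2 = 367/70 + 39/5 = 913/70.


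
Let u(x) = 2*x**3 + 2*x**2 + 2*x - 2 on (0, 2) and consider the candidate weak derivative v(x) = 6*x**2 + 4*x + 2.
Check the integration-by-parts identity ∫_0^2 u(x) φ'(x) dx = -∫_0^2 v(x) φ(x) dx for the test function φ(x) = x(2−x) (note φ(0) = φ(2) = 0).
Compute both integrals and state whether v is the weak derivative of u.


LHS = -88/5, RHS = -88/5. Yes, v = u' weakly.

u(x) = 2*x**3 + 2*x**2 + 2*x - 2, classical derivative u'(x) = 6*x**2 + 4*x + 2.
φ(x) = x(2−x), so φ'(x) = 2 - 2*x.
Note φ(0) = φ(2) = 0, so the boundary term u·φ vanishes.
LHS = ∫_0^2 u(x) φ'(x) dx = ∫_0^2 (-4*x^4 + 8*x - 4) dx. Term by term:
  ∫_0^2 -4*x^4 dx = -128/5;  ∫_0^2 8*x dx = 16;  ∫_0^2 -4 dx = -8.
Sum: -128/5 + 16 − 8 = -88/5.
So LHS = -88/5.
∫_0^2 v(x) φ(x) dx = ∫_0^2 (-6*x^4 + 8*x^3 + 6*x^2 + 4*x) dx. Term by term:
  ∫_0^2 -6*x^4 dx = -192/5;  ∫_0^2 8*x^3 dx = 32;  ∫_0^2 6*x^2 dx = 16;
  ∫_0^2 4*x dx = 8.
Sum: -192/5 + 32 + 16 + 8 = 88/5.
So RHS = -∫_0^2 v(x) φ(x) dx = -88/5.
LHS = RHS, so the identity holds for this test φ.
Moreover u is smooth here and v(x) = u'(x) = 6*x**2 + 4*x + 2 pointwise, so the identity holds for every test function. Hence v is the weak derivative of u.


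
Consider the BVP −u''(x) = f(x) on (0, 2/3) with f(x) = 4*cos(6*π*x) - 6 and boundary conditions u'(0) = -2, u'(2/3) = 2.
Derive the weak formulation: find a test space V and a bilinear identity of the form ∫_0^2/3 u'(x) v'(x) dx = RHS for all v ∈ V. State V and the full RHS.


V = H^1(0, 2/3) (v unrestricted at boundary; u is determined up to an additive constant); weak form: ∫_0^2/3 u'v' dx = ∫_0^2/3 (4*cos(6*π*x) - 6) v dx + 2·v(2/3) + 2·v(0) for all v ∈ V.

Multiply both sides by a test function v and integrate from 0 to 2/3:
  ∫_0^2/3 −u''(x) v(x) dx = ∫_0^2/3 f(x) v(x) dx.
Integrate the LHS by parts once:
  ∫_0^2/3 −u'' v dx = −[u'(x) v(x)]_0^2/3 + ∫_0^2/3 u'(x) v'(x) dx.
Thus ∫_0^2/3 u'(x) v'(x) dx = ∫_0^2/3 f(x) v(x) dx + [u'(x) v(x)]_0^2/3.
Choose V so that boundary terms are either known or forced to vanish.
u has inhomogeneous Neumann u'(0) = -2, u'(2/3) = 2. [u' v]_0^2/3 = (2)·v(2/3) − (-2)·v(0) = 2·v(2/3) + 2·v(0). Take V = H^1(0, 2/3); boundary term becomes part of RHS.
Weak formulation: find u (satisfying any essential BC) such that ∫_0^2/3 u'(x) v'(x) dx = ∫_0^2/3 f v dx + 2·v(2/3) + 2·v(0) for all v ∈ V (Neumann data are natural BCs: they enter the RHS as boundary terms).
Substituting f(x) = 4*cos(6*π*x) - 6, the right-hand side is ∫_0^2/3 (4*cos(6*π*x) - 6) v dx + 2·v(2/3) + 2·v(0).
Compatibility check (pure Neumann): taking v ≡ 1 ∈ V gives 0 = ∫_0^2/3 f dx + (2) − (-2), i.e. ∫_0^2/3 f dx must equal u'(0) − u'(2/3) = -4. Indeed ∫_0^2/3 (4*cos(6*π*x) - 6) dx = -4, so the data are compatible. The solution is then unique only up to an additive constant (fix it e.g. by requiring ∫_0^2/3 u dx = 0).
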